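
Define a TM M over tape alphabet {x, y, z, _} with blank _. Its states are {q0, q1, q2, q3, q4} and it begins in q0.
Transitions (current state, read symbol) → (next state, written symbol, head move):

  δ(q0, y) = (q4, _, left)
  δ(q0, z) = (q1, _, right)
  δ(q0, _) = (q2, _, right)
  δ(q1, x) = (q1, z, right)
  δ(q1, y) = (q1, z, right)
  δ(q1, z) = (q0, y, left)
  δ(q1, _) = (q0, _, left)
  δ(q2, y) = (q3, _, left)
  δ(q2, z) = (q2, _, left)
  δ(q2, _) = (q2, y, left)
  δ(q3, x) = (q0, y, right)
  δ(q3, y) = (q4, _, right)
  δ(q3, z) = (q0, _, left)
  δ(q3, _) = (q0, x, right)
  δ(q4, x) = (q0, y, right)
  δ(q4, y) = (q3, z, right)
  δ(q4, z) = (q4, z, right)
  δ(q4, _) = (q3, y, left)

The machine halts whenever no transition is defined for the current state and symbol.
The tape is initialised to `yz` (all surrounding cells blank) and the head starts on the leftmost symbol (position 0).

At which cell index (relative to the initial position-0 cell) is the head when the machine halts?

-1

state=q0 head=0 tape=___[y]z   (q0,y)→(q4,_,left)
state=q4 head=-1 tape=__[_]_z   (q4,_)→(q3,y,left)
state=q3 head=-2 tape=_[_]y_z   (q3,_)→(q0,x,right)
state=q0 head=-1 tape=_x[y]_z   (q0,y)→(q4,_,left)
state=q4 head=-2 tape=_[x]__z   (q4,x)→(q0,y,right)
state=q0 head=-1 tape=_y[_]_z   (q0,_)→(q2,_,right)
state=q2 head=0 tape=_y_[_]z   (q2,_)→(q2,y,left)
state=q2 head=-1 tape=_y[_]yz   (q2,_)→(q2,y,left)
state=q2 head=-2 tape=_[y]yyz   (q2,y)→(q3,_,left)
state=q3 head=-3 tape=[_]_yyz   (q3,_)→(q0,x,right)
state=q0 head=-2 tape=x[_]yyz   (q0,_)→(q2,_,right)
state=q2 head=-1 tape=x_[y]yz   (q2,y)→(q3,_,left)
state=q3 head=-2 tape=x[_]_yz   (q3,_)→(q0,x,right)
state=q0 head=-1 tape=xx[_]yz   (q0,_)→(q2,_,right)
state=q2 head=0 tape=xx_[y]z   (q2,y)→(q3,_,left)
state=q3 head=-1 tape=xx[_]_z   (q3,_)→(q0,x,right)
state=q0 head=0 tape=xxx[_]z   (q0,_)→(q2,_,right)
state=q2 head=1 tape=xxx_[z]   (q2,z)→(q2,_,left)
state=q2 head=0 tape=xxx[_]_   (q2,_)→(q2,y,left)
state=q2 head=-1 tape=xx[x]y_
At halt the head is at cell -1.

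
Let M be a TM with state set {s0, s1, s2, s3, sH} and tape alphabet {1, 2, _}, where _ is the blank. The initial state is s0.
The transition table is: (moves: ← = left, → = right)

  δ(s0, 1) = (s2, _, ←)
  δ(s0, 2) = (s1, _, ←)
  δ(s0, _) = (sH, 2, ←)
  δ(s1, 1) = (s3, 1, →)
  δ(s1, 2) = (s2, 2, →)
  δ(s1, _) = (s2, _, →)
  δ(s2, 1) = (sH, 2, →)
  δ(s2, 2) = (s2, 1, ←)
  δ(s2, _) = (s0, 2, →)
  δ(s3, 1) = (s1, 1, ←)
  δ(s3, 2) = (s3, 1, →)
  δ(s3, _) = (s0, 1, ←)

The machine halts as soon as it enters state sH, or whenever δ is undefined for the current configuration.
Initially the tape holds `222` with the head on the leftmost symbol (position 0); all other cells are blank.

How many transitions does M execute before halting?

state=s0 head=0 tape=_[2]22_   (s0,2)→(s1,_,←)
state=s1 head=-1 tape=[_]_22_   (s1,_)→(s2,_,→)
state=s2 head=0 tape=_[_]22_   (s2,_)→(s0,2,→)
state=s0 head=1 tape=_2[2]2_   (s0,2)→(s1,_,←)
state=s1 head=0 tape=_[2]_2_   (s1,2)→(s2,2,→)
state=s2 head=1 tape=_2[_]2_   (s2,_)→(s0,2,→)
state=s0 head=2 tape=_22[2]_   (s0,2)→(s1,_,←)
state=s1 head=1 tape=_2[2]__   (s1,2)→(s2,2,→)
state=s2 head=2 tape=_22[_]_   (s2,_)→(s0,2,→)
state=s0 head=3 tape=_222[_]   (s0,_)→(sH,2,←)
state=sH head=2 tape=_22[2]2
M halts after 10 transitions.

10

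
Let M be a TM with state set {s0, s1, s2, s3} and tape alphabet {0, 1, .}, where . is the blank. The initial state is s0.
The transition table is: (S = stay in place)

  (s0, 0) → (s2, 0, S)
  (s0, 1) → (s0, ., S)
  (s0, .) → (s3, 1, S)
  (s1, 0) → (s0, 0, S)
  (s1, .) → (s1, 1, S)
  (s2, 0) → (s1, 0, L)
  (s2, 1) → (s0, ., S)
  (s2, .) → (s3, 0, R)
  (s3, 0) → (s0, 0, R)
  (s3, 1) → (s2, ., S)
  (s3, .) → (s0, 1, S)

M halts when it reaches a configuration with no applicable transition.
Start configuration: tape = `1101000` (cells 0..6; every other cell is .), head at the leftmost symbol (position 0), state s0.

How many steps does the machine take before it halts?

30

state=s0 head=0 tape=.[1]101000   (s0,1)→(s0,.,S)
state=s0 head=0 tape=.[.]101000   (s0,.)→(s3,1,S)
state=s3 head=0 tape=.[1]101000   (s3,1)→(s2,.,S)
state=s2 head=0 tape=.[.]101000   (s2,.)→(s3,0,R)
state=s3 head=1 tape=.0[1]01000   (s3,1)→(s2,.,S)
state=s2 head=1 tape=.0[.]01000   (s2,.)→(s3,0,R)
state=s3 head=2 tape=.00[0]1000   (s3,0)→(s0,0,R)
state=s0 head=3 tape=.000[1]000   (s0,1)→(s0,.,S)
state=s0 head=3 tape=.000[.]000   (s0,.)→(s3,1,S)
state=s3 head=3 tape=.000[1]000   (s3,1)→(s2,.,S)
state=s2 head=3 tape=.000[.]000   (s2,.)→(s3,0,R)
state=s3 head=4 tape=.0000[0]00   (s3,0)→(s0,0,R)
state=s0 head=5 tape=.00000[0]0   (s0,0)→(s2,0,S)
state=s2 head=5 tape=.00000[0]0   (s2,0)→(s1,0,L)
state=s1 head=4 tape=.0000[0]00   (s1,0)→(s0,0,S)
state=s0 head=4 tape=.0000[0]00   (s0,0)→(s2,0,S)
state=s2 head=4 tape=.0000[0]00   (s2,0)→(s1,0,L)
state=s1 head=3 tape=.000[0]000   (s1,0)→(s0,0,S)
state=s0 head=3 tape=.000[0]000   (s0,0)→(s2,0,S)
state=s2 head=3 tape=.000[0]000   (s2,0)→(s1,0,L)
state=s1 head=2 tape=.00[0]0000   (s1,0)→(s0,0,S)
state=s0 head=2 tape=.00[0]0000   (s0,0)→(s2,0,S)
state=s2 head=2 tape=.00[0]0000   (s2,0)→(s1,0,L)
state=s1 head=1 tape=.0[0]00000   (s1,0)→(s0,0,S)
state=s0 head=1 tape=.0[0]00000   (s0,0)→(s2,0,S)
state=s2 head=1 tape=.0[0]00000   (s2,0)→(s1,0,L)
state=s1 head=0 tape=.[0]000000   (s1,0)→(s0,0,S)
state=s0 head=0 tape=.[0]000000   (s0,0)→(s2,0,S)
state=s2 head=0 tape=.[0]000000   (s2,0)→(s1,0,L)
state=s1 head=-1 tape=[.]0000000   (s1,.)→(s1,1,S)
state=s1 head=-1 tape=[1]0000000
M halts after 30 transitions.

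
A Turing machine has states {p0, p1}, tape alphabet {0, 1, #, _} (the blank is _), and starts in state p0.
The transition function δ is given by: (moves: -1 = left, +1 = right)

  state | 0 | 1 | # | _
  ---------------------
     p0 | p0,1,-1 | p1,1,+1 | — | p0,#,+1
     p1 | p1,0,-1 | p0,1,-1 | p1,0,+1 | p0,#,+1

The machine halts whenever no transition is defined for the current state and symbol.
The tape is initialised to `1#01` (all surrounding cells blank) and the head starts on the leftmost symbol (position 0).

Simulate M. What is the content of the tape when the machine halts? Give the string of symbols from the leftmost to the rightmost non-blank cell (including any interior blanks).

#1001

state=p0 head=0 tape=_[1]#01   (p0,1)→(p1,1,+1)
state=p1 head=1 tape=_1[#]01   (p1,#)→(p1,0,+1)
state=p1 head=2 tape=_10[0]1   (p1,0)→(p1,0,-1)
state=p1 head=1 tape=_1[0]01   (p1,0)→(p1,0,-1)
state=p1 head=0 tape=_[1]001   (p1,1)→(p0,1,-1)
state=p0 head=-1 tape=[_]1001   (p0,_)→(p0,#,+1)
state=p0 head=0 tape=#[1]001   (p0,1)→(p1,1,+1)
state=p1 head=1 tape=#1[0]01   (p1,0)→(p1,0,-1)
state=p1 head=0 tape=#[1]001   (p1,1)→(p0,1,-1)
state=p0 head=-1 tape=[#]1001
The non-blank tape span at halt is #1001.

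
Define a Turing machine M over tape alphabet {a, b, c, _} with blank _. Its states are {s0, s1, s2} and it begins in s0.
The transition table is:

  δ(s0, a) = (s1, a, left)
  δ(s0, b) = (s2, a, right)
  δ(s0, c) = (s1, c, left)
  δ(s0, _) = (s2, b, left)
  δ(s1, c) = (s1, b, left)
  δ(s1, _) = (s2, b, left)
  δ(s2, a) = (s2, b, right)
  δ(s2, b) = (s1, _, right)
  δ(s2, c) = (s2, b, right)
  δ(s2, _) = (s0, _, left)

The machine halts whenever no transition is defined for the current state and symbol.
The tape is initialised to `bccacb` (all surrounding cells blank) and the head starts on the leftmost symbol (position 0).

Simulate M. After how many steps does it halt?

s0 | [b]ccacb_   read b → write a, move right, go to s2
s2 | a[c]cacb_   read c → write b, move right, go to s2
s2 | ab[c]acb_   read c → write b, move right, go to s2
s2 | abb[a]cb_   read a → write b, move right, go to s2
s2 | abbb[c]b_   read c → write b, move right, go to s2
s2 | abbbb[b]_   read b → write _, move right, go to s1
s1 | abbbb_[_]   read _ → write b, move left, go to s2
s2 | abbbb[_]b   read _ → write _, move left, go to s0
s0 | abbb[b]_b   read b → write a, move right, go to s2
s2 | abbba[_]b   read _ → write _, move left, go to s0
s0 | abbb[a]_b   read a → write a, move left, go to s1
s1 | abb[b]a_b
M halts after 11 transitions.

11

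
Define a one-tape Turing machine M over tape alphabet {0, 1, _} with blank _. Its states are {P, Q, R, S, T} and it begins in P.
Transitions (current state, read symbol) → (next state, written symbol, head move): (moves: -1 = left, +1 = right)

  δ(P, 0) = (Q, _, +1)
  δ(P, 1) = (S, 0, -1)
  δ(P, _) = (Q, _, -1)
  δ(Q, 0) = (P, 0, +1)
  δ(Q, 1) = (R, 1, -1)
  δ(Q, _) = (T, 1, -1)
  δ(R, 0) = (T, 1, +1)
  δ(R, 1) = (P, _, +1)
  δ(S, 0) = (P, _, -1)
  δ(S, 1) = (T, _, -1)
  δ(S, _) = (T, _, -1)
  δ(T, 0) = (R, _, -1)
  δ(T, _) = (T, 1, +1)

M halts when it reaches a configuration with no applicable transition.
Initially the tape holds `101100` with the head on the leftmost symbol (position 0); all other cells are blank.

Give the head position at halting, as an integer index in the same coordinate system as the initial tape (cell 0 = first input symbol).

state=P head=0 tape=__[1]01100   (P,1)→(S,0,-1)
state=S head=-1 tape=_[_]001100   (S,_)→(T,_,-1)
state=T head=-2 tape=[_]_001100   (T,_)→(T,1,+1)
state=T head=-1 tape=1[_]001100   (T,_)→(T,1,+1)
state=T head=0 tape=11[0]01100   (T,0)→(R,_,-1)
state=R head=-1 tape=1[1]_01100   (R,1)→(P,_,+1)
state=P head=0 tape=1_[_]01100   (P,_)→(Q,_,-1)
state=Q head=-1 tape=1[_]_01100   (Q,_)→(T,1,-1)
state=T head=-2 tape=[1]1_01100
At halt the head is at cell -2.

-2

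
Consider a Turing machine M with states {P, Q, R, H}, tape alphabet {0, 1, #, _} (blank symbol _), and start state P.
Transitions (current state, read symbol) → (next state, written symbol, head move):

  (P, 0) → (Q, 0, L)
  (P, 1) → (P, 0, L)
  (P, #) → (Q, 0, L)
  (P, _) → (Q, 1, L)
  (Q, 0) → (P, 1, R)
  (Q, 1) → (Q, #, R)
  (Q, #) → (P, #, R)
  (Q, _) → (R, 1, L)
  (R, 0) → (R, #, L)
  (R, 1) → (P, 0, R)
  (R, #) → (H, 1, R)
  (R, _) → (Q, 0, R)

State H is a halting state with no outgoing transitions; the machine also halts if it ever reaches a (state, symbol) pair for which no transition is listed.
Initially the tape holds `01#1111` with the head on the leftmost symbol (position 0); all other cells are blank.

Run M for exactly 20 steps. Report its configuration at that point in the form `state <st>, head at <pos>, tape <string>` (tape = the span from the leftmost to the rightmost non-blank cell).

P | __[0]1#1111   read 0 → write 0, move L, go to Q
Q | _[_]01#1111   read _ → write 1, move L, go to R
R | [_]101#1111   read _ → write 0, move R, go to Q
Q | 0[1]01#1111   read 1 → write #, move R, go to Q
Q | 0#[0]1#1111   read 0 → write 1, move R, go to P
P | 0#1[1]#1111   read 1 → write 0, move L, go to P
P | 0#[1]0#1111   read 1 → write 0, move L, go to P
P | 0[#]00#1111   read # → write 0, move L, go to Q
Q | [0]000#1111   read 0 → write 1, move R, go to P
P | 1[0]00#1111   read 0 → write 0, move L, go to Q
Q | [1]000#1111   read 1 → write #, move R, go to Q
Q | #[0]00#1111   read 0 → write 1, move R, go to P
P | #1[0]0#1111   read 0 → write 0, move L, go to Q
Q | #[1]00#1111   read 1 → write #, move R, go to Q
Q | ##[0]0#1111   read 0 → write 1, move R, go to P
P | ##1[0]#1111   read 0 → write 0, move L, go to Q
Q | ##[1]0#1111   read 1 → write #, move R, go to Q
Q | ###[0]#1111   read 0 → write 1, move R, go to P
P | ###1[#]1111   read # → write 0, move L, go to Q
Q | ###[1]01111   read 1 → write #, move R, go to Q
Q | ####[0]1111
After 20 steps: state Q, head at 2, tape ####01111.

state Q, head at 2, tape ####01111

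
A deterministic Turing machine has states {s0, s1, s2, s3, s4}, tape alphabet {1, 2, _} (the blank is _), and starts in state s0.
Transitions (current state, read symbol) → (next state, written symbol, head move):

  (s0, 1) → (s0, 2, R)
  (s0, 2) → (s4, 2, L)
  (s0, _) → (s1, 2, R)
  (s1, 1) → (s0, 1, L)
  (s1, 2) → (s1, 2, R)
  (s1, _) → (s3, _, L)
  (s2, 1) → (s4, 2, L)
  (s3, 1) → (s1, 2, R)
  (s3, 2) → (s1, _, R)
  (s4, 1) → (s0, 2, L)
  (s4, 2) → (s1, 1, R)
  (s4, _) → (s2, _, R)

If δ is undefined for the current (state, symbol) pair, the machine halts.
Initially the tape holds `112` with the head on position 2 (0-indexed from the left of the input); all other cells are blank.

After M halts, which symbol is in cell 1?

s0 | 11[2]_   read 2 → write 2, move L, go to s4
s4 | 1[1]2_   read 1 → write 2, move L, go to s0
s0 | [1]22_   read 1 → write 2, move R, go to s0
s0 | 2[2]2_   read 2 → write 2, move L, go to s4
s4 | [2]22_   read 2 → write 1, move R, go to s1
s1 | 1[2]2_   read 2 → write 2, move R, go to s1
s1 | 12[2]_   read 2 → write 2, move R, go to s1
s1 | 122[_]   read _ → write _, move L, go to s3
s3 | 12[2]_   read 2 → write _, move R, go to s1
s1 | 12_[_]   read _ → write _, move L, go to s3
s3 | 12[_]_
Cell 1 holds 2 when M halts.

2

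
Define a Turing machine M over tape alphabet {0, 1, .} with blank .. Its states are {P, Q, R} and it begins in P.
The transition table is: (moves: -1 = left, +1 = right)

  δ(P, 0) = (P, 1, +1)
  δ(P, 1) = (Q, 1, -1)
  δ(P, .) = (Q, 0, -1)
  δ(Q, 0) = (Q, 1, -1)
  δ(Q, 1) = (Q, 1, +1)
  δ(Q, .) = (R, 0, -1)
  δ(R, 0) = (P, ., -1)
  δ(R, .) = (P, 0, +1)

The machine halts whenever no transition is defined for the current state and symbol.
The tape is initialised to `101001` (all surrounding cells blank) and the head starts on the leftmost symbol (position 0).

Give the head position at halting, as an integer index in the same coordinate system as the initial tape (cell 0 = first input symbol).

P | ..[1]01001.   read 1 → write 1, move -1, go to Q
Q | .[.]101001.   read . → write 0, move -1, go to R
R | [.]0101001.   read . → write 0, move +1, go to P
P | 0[0]101001.   read 0 → write 1, move +1, go to P
P | 01[1]01001.   read 1 → write 1, move -1, go to Q
Q | 0[1]101001.   read 1 → write 1, move +1, go to Q
Q | 01[1]01001.   read 1 → write 1, move +1, go to Q
Q | 011[0]1001.   read 0 → write 1, move -1, go to Q
Q | 01[1]11001.   read 1 → write 1, move +1, go to Q
Q | 011[1]1001.   read 1 → write 1, move +1, go to Q
Q | 0111[1]001.   read 1 → write 1, move +1, go to Q
Q | 01111[0]01.   read 0 → write 1, move -1, go to Q
Q | 0111[1]101.   read 1 → write 1, move +1, go to Q
Q | 01111[1]01.   read 1 → write 1, move +1, go to Q
Q | 011111[0]1.   read 0 → write 1, move -1, go to Q
Q | 01111[1]11.   read 1 → write 1, move +1, go to Q
Q | 011111[1]1.   read 1 → write 1, move +1, go to Q
Q | 0111111[1].   read 1 → write 1, move +1, go to Q
Q | 01111111[.]   read . → write 0, move -1, go to R
R | 0111111[1]0
At halt the head is at cell 5.

5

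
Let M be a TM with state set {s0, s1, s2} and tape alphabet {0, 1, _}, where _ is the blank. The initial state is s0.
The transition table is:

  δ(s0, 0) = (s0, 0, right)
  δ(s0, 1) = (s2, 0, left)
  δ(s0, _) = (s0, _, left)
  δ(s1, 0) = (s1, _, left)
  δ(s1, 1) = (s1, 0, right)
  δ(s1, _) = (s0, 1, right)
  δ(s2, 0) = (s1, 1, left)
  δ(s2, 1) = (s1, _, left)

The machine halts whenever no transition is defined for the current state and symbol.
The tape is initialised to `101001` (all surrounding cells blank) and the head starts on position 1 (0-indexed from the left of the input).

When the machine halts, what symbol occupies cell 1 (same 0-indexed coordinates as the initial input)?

_

s0 | __1[0]1001   read 0 → write 0, move right, go to s0
s0 | __10[1]001   read 1 → write 0, move left, go to s2
s2 | __1[0]0001   read 0 → write 1, move left, go to s1
s1 | __[1]10001   read 1 → write 0, move right, go to s1
s1 | __0[1]0001   read 1 → write 0, move right, go to s1
s1 | __00[0]001   read 0 → write _, move left, go to s1
s1 | __0[0]_001   read 0 → write _, move left, go to s1
s1 | __[0]__001   read 0 → write _, move left, go to s1
s1 | _[_]___001   read _ → write 1, move right, go to s0
s0 | _1[_]__001   read _ → write _, move left, go to s0
s0 | _[1]___001   read 1 → write 0, move left, go to s2
s2 | [_]0___001
Cell 1 holds _ when M halts.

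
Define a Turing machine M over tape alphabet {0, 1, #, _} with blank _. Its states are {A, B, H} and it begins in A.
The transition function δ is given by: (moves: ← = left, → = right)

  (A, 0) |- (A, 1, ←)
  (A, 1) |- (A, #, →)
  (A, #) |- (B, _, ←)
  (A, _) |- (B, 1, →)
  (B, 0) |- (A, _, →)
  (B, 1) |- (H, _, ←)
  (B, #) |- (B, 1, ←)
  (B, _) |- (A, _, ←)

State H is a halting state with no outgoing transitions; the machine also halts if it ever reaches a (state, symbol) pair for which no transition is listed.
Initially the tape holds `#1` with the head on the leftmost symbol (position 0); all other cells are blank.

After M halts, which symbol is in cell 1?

state=A head=0 tape=__[#]1   (A,#)→(B,_,←)
state=B head=-1 tape=_[_]_1   (B,_)→(A,_,←)
state=A head=-2 tape=[_]__1   (A,_)→(B,1,→)
state=B head=-1 tape=1[_]_1   (B,_)→(A,_,←)
state=A head=-2 tape=[1]__1   (A,1)→(A,#,→)
state=A head=-1 tape=#[_]_1   (A,_)→(B,1,→)
state=B head=0 tape=#1[_]1   (B,_)→(A,_,←)
state=A head=-1 tape=#[1]_1   (A,1)→(A,#,→)
state=A head=0 tape=##[_]1   (A,_)→(B,1,→)
state=B head=1 tape=##1[1]   (B,1)→(H,_,←)
state=H head=0 tape=##[1]_
Cell 1 holds _ when M halts.

_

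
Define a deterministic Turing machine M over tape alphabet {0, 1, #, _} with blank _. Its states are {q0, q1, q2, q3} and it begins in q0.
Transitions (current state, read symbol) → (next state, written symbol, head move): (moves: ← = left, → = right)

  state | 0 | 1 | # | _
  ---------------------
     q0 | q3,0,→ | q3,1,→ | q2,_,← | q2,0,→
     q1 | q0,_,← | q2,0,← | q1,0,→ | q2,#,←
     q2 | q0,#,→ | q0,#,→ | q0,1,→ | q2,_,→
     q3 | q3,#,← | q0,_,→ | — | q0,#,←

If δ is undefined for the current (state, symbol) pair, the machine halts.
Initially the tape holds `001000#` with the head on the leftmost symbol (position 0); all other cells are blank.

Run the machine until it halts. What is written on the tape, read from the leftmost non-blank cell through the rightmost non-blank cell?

0#01__#0#

q0 | __[0]01000#   read 0 → write 0, move →, go to q3
q3 | __0[0]1000#   read 0 → write #, move ←, go to q3
q3 | __[0]#1000#   read 0 → write #, move ←, go to q3
q3 | _[_]##1000#   read _ → write #, move ←, go to q0
q0 | [_]###1000#   read _ → write 0, move →, go to q2
q2 | 0[#]##1000#   read # → write 1, move →, go to q0
q0 | 01[#]#1000#   read # → write _, move ←, go to q2
q2 | 0[1]_#1000#   read 1 → write #, move →, go to q0
q0 | 0#[_]#1000#   read _ → write 0, move →, go to q2
q2 | 0#0[#]1000#   read # → write 1, move →, go to q0
q0 | 0#01[1]000#   read 1 → write 1, move →, go to q3
q3 | 0#011[0]00#   read 0 → write #, move ←, go to q3
q3 | 0#01[1]#00#   read 1 → write _, move →, go to q0
q0 | 0#01_[#]00#   read # → write _, move ←, go to q2
q2 | 0#01[_]_00#   read _ → write _, move →, go to q2
q2 | 0#01_[_]00#   read _ → write _, move →, go to q2
q2 | 0#01__[0]0#   read 0 → write #, move →, go to q0
q0 | 0#01__#[0]#   read 0 → write 0, move →, go to q3
q3 | 0#01__#0[#]
The non-blank tape span at halt is 0#01__#0#.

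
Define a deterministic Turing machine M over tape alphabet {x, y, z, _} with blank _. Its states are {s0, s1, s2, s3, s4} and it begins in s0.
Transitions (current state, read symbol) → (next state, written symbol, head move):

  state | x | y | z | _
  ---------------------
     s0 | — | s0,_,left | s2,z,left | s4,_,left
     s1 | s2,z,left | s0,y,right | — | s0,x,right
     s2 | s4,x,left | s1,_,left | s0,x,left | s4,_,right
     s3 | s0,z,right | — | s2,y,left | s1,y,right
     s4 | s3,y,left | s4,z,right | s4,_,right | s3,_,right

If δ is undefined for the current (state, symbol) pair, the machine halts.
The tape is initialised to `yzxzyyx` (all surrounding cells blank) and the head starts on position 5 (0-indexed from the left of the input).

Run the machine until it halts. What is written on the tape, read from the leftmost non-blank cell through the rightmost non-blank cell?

s0 | yzxzy[y]x____   read y → write _, move left, go to s0
s0 | yzxz[y]_x____   read y → write _, move left, go to s0
s0 | yzx[z]__x____   read z → write z, move left, go to s2
s2 | yz[x]z__x____   read x → write x, move left, go to s4
s4 | y[z]xz__x____   read z → write _, move right, go to s4
s4 | y_[x]z__x____   read x → write y, move left, go to s3
s3 | y[_]yz__x____   read _ → write y, move right, go to s1
s1 | yy[y]z__x____   read y → write y, move right, go to s0
s0 | yyy[z]__x____   read z → write z, move left, go to s2
s2 | yy[y]z__x____   read y → write _, move left, go to s1
s1 | y[y]_z__x____   read y → write y, move right, go to s0
s0 | yy[_]z__x____   read _ → write _, move left, go to s4
s4 | y[y]_z__x____   read y → write z, move right, go to s4
s4 | yz[_]z__x____   read _ → write _, move right, go to s3
s3 | yz_[z]__x____   read z → write y, move left, go to s2
s2 | yz[_]y__x____   read _ → write _, move right, go to s4
s4 | yz_[y]__x____   read y → write z, move right, go to s4
s4 | yz_z[_]_x____   read _ → write _, move right, go to s3
s3 | yz_z_[_]x____   read _ → write y, move right, go to s1
s1 | yz_z_y[x]____   read x → write z, move left, go to s2
s2 | yz_z_[y]z____   read y → write _, move left, go to s1
s1 | yz_z[_]_z____   read _ → write x, move right, go to s0
s0 | yz_zx[_]z____   read _ → write _, move left, go to s4
s4 | yz_z[x]_z____   read x → write y, move left, go to s3
s3 | yz_[z]y_z____   read z → write y, move left, go to s2
s2 | yz[_]yy_z____   read _ → write _, move right, go to s4
s4 | yz_[y]y_z____   read y → write z, move right, go to s4
s4 | yz_z[y]_z____   read y → write z, move right, go to s4
s4 | yz_zz[_]z____   read _ → write _, move right, go to s3
s3 | yz_zz_[z]____   read z → write y, move left, go to s2
s2 | yz_zz[_]y____   read _ → write _, move right, go to s4
s4 | yz_zz_[y]____   read y → write z, move right, go to s4
s4 | yz_zz_z[_]___   read _ → write _, move right, go to s3
s3 | yz_zz_z_[_]__   read _ → write y, move right, go to s1
s1 | yz_zz_z_y[_]_   read _ → write x, move right, go to s0
s0 | yz_zz_z_yx[_]   read _ → write _, move left, go to s4
s4 | yz_zz_z_y[x]_   read x → write y, move left, go to s3
s3 | yz_zz_z_[y]y_
The non-blank tape span at halt is yz_zz_z_yy.

yz_zz_z_yy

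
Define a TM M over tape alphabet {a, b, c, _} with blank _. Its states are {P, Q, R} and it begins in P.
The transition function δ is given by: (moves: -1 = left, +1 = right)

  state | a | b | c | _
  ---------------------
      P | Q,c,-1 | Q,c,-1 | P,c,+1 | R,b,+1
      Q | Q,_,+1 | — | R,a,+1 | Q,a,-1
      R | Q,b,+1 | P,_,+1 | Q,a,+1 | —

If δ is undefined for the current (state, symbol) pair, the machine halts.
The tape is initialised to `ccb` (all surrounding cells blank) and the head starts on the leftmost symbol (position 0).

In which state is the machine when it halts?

state=P head=0 tape=[c]cb____   (P,c)→(P,c,+1)
state=P head=1 tape=c[c]b____   (P,c)→(P,c,+1)
state=P head=2 tape=cc[b]____   (P,b)→(Q,c,-1)
state=Q head=1 tape=c[c]c____   (Q,c)→(R,a,+1)
state=R head=2 tape=ca[c]____   (R,c)→(Q,a,+1)
state=Q head=3 tape=caa[_]___   (Q,_)→(Q,a,-1)
state=Q head=2 tape=ca[a]a___   (Q,a)→(Q,_,+1)
state=Q head=3 tape=ca_[a]___   (Q,a)→(Q,_,+1)
state=Q head=4 tape=ca__[_]__   (Q,_)→(Q,a,-1)
state=Q head=3 tape=ca_[_]a__   (Q,_)→(Q,a,-1)
state=Q head=2 tape=ca[_]aa__   (Q,_)→(Q,a,-1)
state=Q head=1 tape=c[a]aaa__   (Q,a)→(Q,_,+1)
state=Q head=2 tape=c_[a]aa__   (Q,a)→(Q,_,+1)
state=Q head=3 tape=c__[a]a__   (Q,a)→(Q,_,+1)
state=Q head=4 tape=c___[a]__   (Q,a)→(Q,_,+1)
state=Q head=5 tape=c____[_]_   (Q,_)→(Q,a,-1)
state=Q head=4 tape=c___[_]a_   (Q,_)→(Q,a,-1)
state=Q head=3 tape=c__[_]aa_   (Q,_)→(Q,a,-1)
state=Q head=2 tape=c_[_]aaa_   (Q,_)→(Q,a,-1)
state=Q head=1 tape=c[_]aaaa_   (Q,_)→(Q,a,-1)
state=Q head=0 tape=[c]aaaaa_   (Q,c)→(R,a,+1)
state=R head=1 tape=a[a]aaaa_   (R,a)→(Q,b,+1)
state=Q head=2 tape=ab[a]aaa_   (Q,a)→(Q,_,+1)
state=Q head=3 tape=ab_[a]aa_   (Q,a)→(Q,_,+1)
state=Q head=4 tape=ab__[a]a_   (Q,a)→(Q,_,+1)
state=Q head=5 tape=ab___[a]_   (Q,a)→(Q,_,+1)
state=Q head=6 tape=ab____[_]   (Q,_)→(Q,a,-1)
state=Q head=5 tape=ab___[_]a   (Q,_)→(Q,a,-1)
state=Q head=4 tape=ab__[_]aa   (Q,_)→(Q,a,-1)
state=Q head=3 tape=ab_[_]aaa   (Q,_)→(Q,a,-1)
state=Q head=2 tape=ab[_]aaaa   (Q,_)→(Q,a,-1)
state=Q head=1 tape=a[b]aaaaa
No transition is defined for (Q, b); M halts in state Q.

Q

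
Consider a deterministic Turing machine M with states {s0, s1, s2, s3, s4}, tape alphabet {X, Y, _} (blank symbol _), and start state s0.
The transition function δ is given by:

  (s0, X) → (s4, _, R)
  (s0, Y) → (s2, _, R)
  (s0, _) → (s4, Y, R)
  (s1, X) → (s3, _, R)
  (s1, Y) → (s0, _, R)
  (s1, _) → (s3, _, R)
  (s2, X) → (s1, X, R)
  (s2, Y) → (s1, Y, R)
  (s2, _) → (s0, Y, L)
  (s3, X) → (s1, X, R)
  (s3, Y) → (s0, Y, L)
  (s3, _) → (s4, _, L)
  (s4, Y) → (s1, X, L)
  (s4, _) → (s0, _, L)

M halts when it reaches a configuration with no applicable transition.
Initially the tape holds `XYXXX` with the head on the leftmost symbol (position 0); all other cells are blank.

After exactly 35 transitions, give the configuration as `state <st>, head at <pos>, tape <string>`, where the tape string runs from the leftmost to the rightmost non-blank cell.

state s1, head at 5, tape X___YX

s0 | [X]YXXX__   read X → write _, move R, go to s4
s4 | _[Y]XXX__   read Y → write X, move L, go to s1
s1 | [_]XXXX__   read _ → write _, move R, go to s3
s3 | _[X]XXX__   read X → write X, move R, go to s1
s1 | _X[X]XX__   read X → write _, move R, go to s3
s3 | _X_[X]X__   read X → write X, move R, go to s1
s1 | _X_X[X]__   read X → write _, move R, go to s3
s3 | _X_X_[_]_   read _ → write _, move L, go to s4
s4 | _X_X[_]__   read _ → write _, move L, go to s0
s0 | _X_[X]___   read X → write _, move R, go to s4
s4 | _X__[_]__   read _ → write _, move L, go to s0
s0 | _X_[_]___   read _ → write Y, move R, go to s4
s4 | _X_Y[_]__   read _ → write _, move L, go to s0
s0 | _X_[Y]___   read Y → write _, move R, go to s2
s2 | _X__[_]__   read _ → write Y, move L, go to s0
s0 | _X_[_]Y__   read _ → write Y, move R, go to s4
s4 | _X_Y[Y]__   read Y → write X, move L, go to s1
s1 | _X_[Y]X__   read Y → write _, move R, go to s0
s0 | _X__[X]__   read X → write _, move R, go to s4
s4 | _X___[_]_   read _ → write _, move L, go to s0
s0 | _X__[_]__   read _ → write Y, move R, go to s4
s4 | _X__Y[_]_   read _ → write _, move L, go to s0
s0 | _X__[Y]__   read Y → write _, move R, go to s2
s2 | _X___[_]_   read _ → write Y, move L, go to s0
s0 | _X__[_]Y_   read _ → write Y, move R, go to s4
s4 | _X__Y[Y]_   read Y → write X, move L, go to s1
s1 | _X__[Y]X_   read Y → write _, move R, go to s0
s0 | _X___[X]_   read X → write _, move R, go to s4
s4 | _X____[_]   read _ → write _, move L, go to s0
s0 | _X___[_]_   read _ → write Y, move R, go to s4
s4 | _X___Y[_]   read _ → write _, move L, go to s0
s0 | _X___[Y]_   read Y → write _, move R, go to s2
s2 | _X____[_]   read _ → write Y, move L, go to s0
s0 | _X___[_]Y   read _ → write Y, move R, go to s4
s4 | _X___Y[Y]   read Y → write X, move L, go to s1
s1 | _X___[Y]X
After 35 steps: state s1, head at 5, tape X___YX.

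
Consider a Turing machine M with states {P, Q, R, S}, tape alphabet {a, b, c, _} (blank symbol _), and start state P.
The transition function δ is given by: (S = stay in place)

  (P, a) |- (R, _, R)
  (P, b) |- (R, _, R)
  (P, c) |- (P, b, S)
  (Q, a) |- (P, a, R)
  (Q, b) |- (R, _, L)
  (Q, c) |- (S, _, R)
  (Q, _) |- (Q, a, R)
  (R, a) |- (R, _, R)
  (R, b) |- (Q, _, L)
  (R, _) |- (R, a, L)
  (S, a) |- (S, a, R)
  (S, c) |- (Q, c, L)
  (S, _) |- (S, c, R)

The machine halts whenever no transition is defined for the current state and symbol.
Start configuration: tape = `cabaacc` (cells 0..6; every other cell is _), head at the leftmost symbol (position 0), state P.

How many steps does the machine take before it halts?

8

state=P head=0 tape=[c]abaacc   (P,c)→(P,b,S)
state=P head=0 tape=[b]abaacc   (P,b)→(R,_,R)
state=R head=1 tape=_[a]baacc   (R,a)→(R,_,R)
state=R head=2 tape=__[b]aacc   (R,b)→(Q,_,L)
state=Q head=1 tape=_[_]_aacc   (Q,_)→(Q,a,R)
state=Q head=2 tape=_a[_]aacc   (Q,_)→(Q,a,R)
state=Q head=3 tape=_aa[a]acc   (Q,a)→(P,a,R)
state=P head=4 tape=_aaa[a]cc   (P,a)→(R,_,R)
state=R head=5 tape=_aaa_[c]c
M halts after 8 transitions.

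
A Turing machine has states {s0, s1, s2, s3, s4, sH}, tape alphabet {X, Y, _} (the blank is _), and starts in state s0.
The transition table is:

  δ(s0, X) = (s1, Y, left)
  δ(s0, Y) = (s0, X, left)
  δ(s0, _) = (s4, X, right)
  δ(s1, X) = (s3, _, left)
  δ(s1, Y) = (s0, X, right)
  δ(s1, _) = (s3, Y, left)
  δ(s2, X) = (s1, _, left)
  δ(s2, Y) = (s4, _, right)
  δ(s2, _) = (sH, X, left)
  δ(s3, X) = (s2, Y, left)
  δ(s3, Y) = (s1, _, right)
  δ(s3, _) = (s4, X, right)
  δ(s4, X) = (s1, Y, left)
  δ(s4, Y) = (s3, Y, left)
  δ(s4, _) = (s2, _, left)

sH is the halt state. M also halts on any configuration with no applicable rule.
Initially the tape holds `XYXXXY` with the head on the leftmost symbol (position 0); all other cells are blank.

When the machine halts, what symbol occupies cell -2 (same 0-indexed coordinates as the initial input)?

Y

s0 | ____[X]YXXXY   read X → write Y, move left, go to s1
s1 | ___[_]YYXXXY   read _ → write Y, move left, go to s3
s3 | __[_]YYYXXXY   read _ → write X, move right, go to s4
s4 | __X[Y]YYXXXY   read Y → write Y, move left, go to s3
s3 | __[X]YYYXXXY   read X → write Y, move left, go to s2
s2 | _[_]YYYYXXXY   read _ → write X, move left, go to sH
sH | [_]XYYYYXXXY
Cell -2 holds Y when M halts.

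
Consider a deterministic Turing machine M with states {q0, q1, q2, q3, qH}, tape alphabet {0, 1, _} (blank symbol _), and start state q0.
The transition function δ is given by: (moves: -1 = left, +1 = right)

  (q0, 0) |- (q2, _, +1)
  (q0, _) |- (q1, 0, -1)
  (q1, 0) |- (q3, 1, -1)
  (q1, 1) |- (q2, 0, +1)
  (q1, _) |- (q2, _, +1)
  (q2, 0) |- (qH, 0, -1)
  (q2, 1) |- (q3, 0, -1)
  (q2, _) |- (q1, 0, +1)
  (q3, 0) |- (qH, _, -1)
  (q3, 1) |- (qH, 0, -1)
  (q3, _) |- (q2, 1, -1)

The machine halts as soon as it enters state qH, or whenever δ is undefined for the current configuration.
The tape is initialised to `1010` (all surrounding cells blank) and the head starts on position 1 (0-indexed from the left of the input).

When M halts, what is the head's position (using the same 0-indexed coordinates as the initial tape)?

q0 | __1[0]10   read 0 → write _, move +1, go to q2
q2 | __1_[1]0   read 1 → write 0, move -1, go to q3
q3 | __1[_]00   read _ → write 1, move -1, go to q2
q2 | __[1]100   read 1 → write 0, move -1, go to q3
q3 | _[_]0100   read _ → write 1, move -1, go to q2
q2 | [_]10100   read _ → write 0, move +1, go to q1
q1 | 0[1]0100   read 1 → write 0, move +1, go to q2
q2 | 00[0]100   read 0 → write 0, move -1, go to qH
qH | 0[0]0100
At halt the head is at cell -1.

-1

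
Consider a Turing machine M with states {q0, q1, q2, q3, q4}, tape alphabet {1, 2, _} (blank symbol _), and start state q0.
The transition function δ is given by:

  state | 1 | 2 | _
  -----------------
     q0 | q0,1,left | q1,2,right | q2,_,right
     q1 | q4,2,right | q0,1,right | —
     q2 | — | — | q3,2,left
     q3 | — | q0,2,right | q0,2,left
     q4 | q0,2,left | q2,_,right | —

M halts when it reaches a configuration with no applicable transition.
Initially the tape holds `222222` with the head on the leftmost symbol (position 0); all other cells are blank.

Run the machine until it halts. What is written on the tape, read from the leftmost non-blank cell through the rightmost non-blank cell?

212122_2

state=q0 head=0 tape=[2]22222__   (q0,2)→(q1,2,right)
state=q1 head=1 tape=2[2]2222__   (q1,2)→(q0,1,right)
state=q0 head=2 tape=21[2]222__   (q0,2)→(q1,2,right)
state=q1 head=3 tape=212[2]22__   (q1,2)→(q0,1,right)
state=q0 head=4 tape=2121[2]2__   (q0,2)→(q1,2,right)
state=q1 head=5 tape=21212[2]__   (q1,2)→(q0,1,right)
state=q0 head=6 tape=212121[_]_   (q0,_)→(q2,_,right)
state=q2 head=7 tape=212121_[_]   (q2,_)→(q3,2,left)
state=q3 head=6 tape=212121[_]2   (q3,_)→(q0,2,left)
state=q0 head=5 tape=21212[1]22   (q0,1)→(q0,1,left)
state=q0 head=4 tape=2121[2]122   (q0,2)→(q1,2,right)
state=q1 head=5 tape=21212[1]22   (q1,1)→(q4,2,right)
state=q4 head=6 tape=212122[2]2   (q4,2)→(q2,_,right)
state=q2 head=7 tape=212122_[2]
The non-blank tape span at halt is 212122_2.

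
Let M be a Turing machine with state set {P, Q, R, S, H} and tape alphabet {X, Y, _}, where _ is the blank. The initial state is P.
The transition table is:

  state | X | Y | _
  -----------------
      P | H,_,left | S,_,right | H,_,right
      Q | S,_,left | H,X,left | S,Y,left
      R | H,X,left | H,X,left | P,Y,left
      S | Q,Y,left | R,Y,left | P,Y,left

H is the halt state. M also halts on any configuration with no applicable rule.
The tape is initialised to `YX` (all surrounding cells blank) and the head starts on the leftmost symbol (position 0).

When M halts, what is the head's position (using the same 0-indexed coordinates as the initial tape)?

P | __[Y]X   read Y → write _, move right, go to S
S | ___[X]   read X → write Y, move left, go to Q
Q | __[_]Y   read _ → write Y, move left, go to S
S | _[_]YY   read _ → write Y, move left, go to P
P | [_]YYY   read _ → write _, move right, go to H
H | _[Y]YY
At halt the head is at cell -1.

-1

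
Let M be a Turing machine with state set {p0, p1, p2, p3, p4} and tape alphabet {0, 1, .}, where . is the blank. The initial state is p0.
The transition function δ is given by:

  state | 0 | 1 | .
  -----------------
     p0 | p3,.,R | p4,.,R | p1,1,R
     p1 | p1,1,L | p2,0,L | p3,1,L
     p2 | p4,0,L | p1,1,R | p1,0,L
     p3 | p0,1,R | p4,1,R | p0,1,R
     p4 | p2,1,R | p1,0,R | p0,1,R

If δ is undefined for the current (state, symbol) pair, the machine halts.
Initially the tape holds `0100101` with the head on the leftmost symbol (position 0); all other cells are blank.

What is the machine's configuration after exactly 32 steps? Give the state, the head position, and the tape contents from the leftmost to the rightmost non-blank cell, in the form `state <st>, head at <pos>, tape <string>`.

state p0, head at -2, tape 11000111101

p0 | ....[0]100101   read 0 → write ., move R, go to p3
p3 | .....[1]00101   read 1 → write 1, move R, go to p4
p4 | .....1[0]0101   read 0 → write 1, move R, go to p2
p2 | .....11[0]101   read 0 → write 0, move L, go to p4
p4 | .....1[1]0101   read 1 → write 0, move R, go to p1
p1 | .....10[0]101   read 0 → write 1, move L, go to p1
p1 | .....1[0]1101   read 0 → write 1, move L, go to p1
p1 | .....[1]11101   read 1 → write 0, move L, go to p2
p2 | ....[.]011101   read . → write 0, move L, go to p1
p1 | ...[.]0011101   read . → write 1, move L, go to p3
p3 | ..[.]10011101   read . → write 1, move R, go to p0
p0 | ..1[1]0011101   read 1 → write ., move R, go to p4
p4 | ..1.[0]011101   read 0 → write 1, move R, go to p2
p2 | ..1.1[0]11101   read 0 → write 0, move L, go to p4
p4 | ..1.[1]011101   read 1 → write 0, move R, go to p1
p1 | ..1.0[0]11101   read 0 → write 1, move L, go to p1
p1 | ..1.[0]111101   read 0 → write 1, move L, go to p1
p1 | ..1[.]1111101   read . → write 1, move L, go to p3
p3 | ..[1]11111101   read 1 → write 1, move R, go to p4
p4 | ..1[1]1111101   read 1 → write 0, move R, go to p1
p1 | ..10[1]111101   read 1 → write 0, move L, go to p2
p2 | ..1[0]0111101   read 0 → write 0, move L, go to p4
p4 | ..[1]00111101   read 1 → write 0, move R, go to p1
p1 | ..0[0]0111101   read 0 → write 1, move L, go to p1
p1 | ..[0]10111101   read 0 → write 1, move L, go to p1
p1 | .[.]110111101   read . → write 1, move L, go to p3
p3 | [.]1110111101   read . → write 1, move R, go to p0
p0 | 1[1]110111101   read 1 → write ., move R, go to p4
p4 | 1.[1]10111101   read 1 → write 0, move R, go to p1
p1 | 1.0[1]0111101   read 1 → write 0, move L, go to p2
p2 | 1.[0]00111101   read 0 → write 0, move L, go to p4
p4 | 1[.]000111101   read . → write 1, move R, go to p0
p0 | 11[0]00111101
After 32 steps: state p0, head at -2, tape 11000111101.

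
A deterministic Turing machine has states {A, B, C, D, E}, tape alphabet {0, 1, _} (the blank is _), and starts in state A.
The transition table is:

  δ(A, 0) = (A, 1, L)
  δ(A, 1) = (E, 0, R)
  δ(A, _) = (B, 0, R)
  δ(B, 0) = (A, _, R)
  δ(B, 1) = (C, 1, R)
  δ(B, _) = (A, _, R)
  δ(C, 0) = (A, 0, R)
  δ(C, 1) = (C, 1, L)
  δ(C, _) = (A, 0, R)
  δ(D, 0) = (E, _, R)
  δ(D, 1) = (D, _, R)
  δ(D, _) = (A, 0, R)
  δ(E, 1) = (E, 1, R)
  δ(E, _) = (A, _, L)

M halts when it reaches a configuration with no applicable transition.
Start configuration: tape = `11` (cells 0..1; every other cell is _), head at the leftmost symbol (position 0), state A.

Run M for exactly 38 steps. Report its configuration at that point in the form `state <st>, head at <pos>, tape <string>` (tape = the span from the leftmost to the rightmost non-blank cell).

state A, head at 0, tape 0001

state=A head=0 tape=__[1]1_   (A,1)→(E,0,R)
state=E head=1 tape=__0[1]_   (E,1)→(E,1,R)
state=E head=2 tape=__01[_]   (E,_)→(A,_,L)
state=A head=1 tape=__0[1]_   (A,1)→(E,0,R)
state=E head=2 tape=__00[_]   (E,_)→(A,_,L)
state=A head=1 tape=__0[0]_   (A,0)→(A,1,L)
state=A head=0 tape=__[0]1_   (A,0)→(A,1,L)
state=A head=-1 tape=_[_]11_   (A,_)→(B,0,R)
state=B head=0 tape=_0[1]1_   (B,1)→(C,1,R)
state=C head=1 tape=_01[1]_   (C,1)→(C,1,L)
state=C head=0 tape=_0[1]1_   (C,1)→(C,1,L)
state=C head=-1 tape=_[0]11_   (C,0)→(A,0,R)
state=A head=0 tape=_0[1]1_   (A,1)→(E,0,R)
state=E head=1 tape=_00[1]_   (E,1)→(E,1,R)
state=E head=2 tape=_001[_]   (E,_)→(A,_,L)
state=A head=1 tape=_00[1]_   (A,1)→(E,0,R)
state=E head=2 tape=_000[_]   (E,_)→(A,_,L)
state=A head=1 tape=_00[0]_   (A,0)→(A,1,L)
state=A head=0 tape=_0[0]1_   (A,0)→(A,1,L)
state=A head=-1 tape=_[0]11_   (A,0)→(A,1,L)
state=A head=-2 tape=[_]111_   (A,_)→(B,0,R)
state=B head=-1 tape=0[1]11_   (B,1)→(C,1,R)
state=C head=0 tape=01[1]1_   (C,1)→(C,1,L)
state=C head=-1 tape=0[1]11_   (C,1)→(C,1,L)
state=C head=-2 tape=[0]111_   (C,0)→(A,0,R)
state=A head=-1 tape=0[1]11_   (A,1)→(E,0,R)
state=E head=0 tape=00[1]1_   (E,1)→(E,1,R)
state=E head=1 tape=001[1]_   (E,1)→(E,1,R)
state=E head=2 tape=0011[_]   (E,_)→(A,_,L)
state=A head=1 tape=001[1]_   (A,1)→(E,0,R)
state=E head=2 tape=0010[_]   (E,_)→(A,_,L)
state=A head=1 tape=001[0]_   (A,0)→(A,1,L)
state=A head=0 tape=00[1]1_   (A,1)→(E,0,R)
state=E head=1 tape=000[1]_   (E,1)→(E,1,R)
state=E head=2 tape=0001[_]   (E,_)→(A,_,L)
state=A head=1 tape=000[1]_   (A,1)→(E,0,R)
state=E head=2 tape=0000[_]   (E,_)→(A,_,L)
state=A head=1 tape=000[0]_   (A,0)→(A,1,L)
state=A head=0 tape=00[0]1_
After 38 steps: state A, head at 0, tape 0001.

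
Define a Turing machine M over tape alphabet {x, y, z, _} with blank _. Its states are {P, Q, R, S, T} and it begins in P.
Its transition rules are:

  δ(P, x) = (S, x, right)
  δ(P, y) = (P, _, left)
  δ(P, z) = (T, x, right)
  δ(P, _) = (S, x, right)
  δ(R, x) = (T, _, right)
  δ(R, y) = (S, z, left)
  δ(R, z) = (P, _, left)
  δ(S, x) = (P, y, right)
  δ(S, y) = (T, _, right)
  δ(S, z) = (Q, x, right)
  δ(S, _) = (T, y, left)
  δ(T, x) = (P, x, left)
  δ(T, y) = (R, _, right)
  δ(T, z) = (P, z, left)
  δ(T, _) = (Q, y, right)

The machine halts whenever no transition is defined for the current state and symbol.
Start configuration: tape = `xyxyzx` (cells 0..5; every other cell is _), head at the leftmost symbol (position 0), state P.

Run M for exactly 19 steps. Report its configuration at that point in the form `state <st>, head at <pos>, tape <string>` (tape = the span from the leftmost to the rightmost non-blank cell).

P | _[x]yxyzx   read x → write x, move right, go to S
S | _x[y]xyzx   read y → write _, move right, go to T
T | _x_[x]yzx   read x → write x, move left, go to P
P | _x[_]xyzx   read _ → write x, move right, go to S
S | _xx[x]yzx   read x → write y, move right, go to P
P | _xxy[y]zx   read y → write _, move left, go to P
P | _xx[y]_zx   read y → write _, move left, go to P
P | _x[x]__zx   read x → write x, move right, go to S
S | _xx[_]_zx   read _ → write y, move left, go to T
T | _x[x]y_zx   read x → write x, move left, go to P
P | _[x]xy_zx   read x → write x, move right, go to S
S | _x[x]y_zx   read x → write y, move right, go to P
P | _xy[y]_zx   read y → write _, move left, go to P
P | _x[y]__zx   read y → write _, move left, go to P
P | _[x]___zx   read x → write x, move right, go to S
S | _x[_]__zx   read _ → write y, move left, go to T
T | _[x]y__zx   read x → write x, move left, go to P
P | [_]xy__zx   read _ → write x, move right, go to S
S | x[x]y__zx   read x → write y, move right, go to P
P | xy[y]__zx
After 19 steps: state P, head at 1, tape xyy__zx.

state P, head at 1, tape xyy__zx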